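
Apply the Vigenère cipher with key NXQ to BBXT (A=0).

OYNG

Repeat the key across the message: NXQN
B(1)+N(13): 14 → O
B(1)+X(23): 24 → Y
X(23)+Q(16): 39≡13 → N
T(19)+N(13): 32≡6 → G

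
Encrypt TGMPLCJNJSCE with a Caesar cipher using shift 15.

T(19): 19+15=34≡8 → I
G(6): 6+15=21 → V
M(12): 12+15=27≡1 → B
P(15): 15+15=30≡4 → E
L(11): 11+15=26≡0 → A
C(2): 2+15=17 → R
J(9): 9+15=24 → Y
N(13): 13+15=28≡2 → C
J(9): 9+15=24 → Y
S(18): 18+15=33≡7 → H
C(2): 2+15=17 → R
E(4): 4+15=19 → T

IVBEARYCYHRT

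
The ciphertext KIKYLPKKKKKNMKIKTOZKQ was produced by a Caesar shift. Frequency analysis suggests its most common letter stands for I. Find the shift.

The most frequent ciphertext letter is K (appears 10 times).
K is position 10; I is position 8.
Shift = 2.

2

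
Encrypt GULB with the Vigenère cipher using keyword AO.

Repeat the key across the message: AOAO
G(6)+A(0): 6 → G
U(20)+O(14): 34≡8 → I
L(11)+A(0): 11 → L
B(1)+O(14): 15 → P

GILP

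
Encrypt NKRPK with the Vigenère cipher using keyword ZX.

MHQMJ

Repeat the key across the message: ZXZXZ
N(13)+Z(25): 38≡12 → M
K(10)+X(23): 33≡7 → H
R(17)+Z(25): 42≡16 → Q
P(15)+X(23): 38≡12 → M
K(10)+Z(25): 35≡9 → J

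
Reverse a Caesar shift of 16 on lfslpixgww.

vpcvzshqgg

l(11): 11−16=-5≡21 → v
f(5): 5−16=-11≡15 → p
s(18): 18−16=2 → c
l(11): 11−16=-5≡21 → v
p(15): 15−16=-1≡25 → z
i(8): 8−16=-8≡18 → s
x(23): 23−16=7 → h
g(6): 6−16=-10≡16 → q
w(22): 22−16=6 → g
w(22): 22−16=6 → g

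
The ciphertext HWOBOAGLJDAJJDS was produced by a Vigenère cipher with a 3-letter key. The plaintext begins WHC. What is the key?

LPM

Subtract each crib letter from the matching ciphertext letter (mod 26):
H(7)−W(22)=-15≡11 → L
W(22)−H(7)=15 → P
O(14)−C(2)=12 → M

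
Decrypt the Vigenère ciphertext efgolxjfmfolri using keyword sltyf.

Repeat the key across the ciphertext: sltyfsltyfslty
e(4)−s(18): -14≡12 → m
f(5)−l(11): -6≡20 → u
g(6)−t(19): -13≡13 → n
o(14)−y(24): -10≡16 → q
l(11)−f(5): 6 → g
x(23)−s(18): 5 → f
j(9)−l(11): -2≡24 → y
f(5)−t(19): -14≡12 → m
m(12)−y(24): -12≡14 → o
f(5)−f(5): 0 → a
o(14)−s(18): -4≡22 → w
l(11)−l(11): 0 → a
r(17)−t(19): -2≡24 → y
i(8)−y(24): -16≡10 → k

munqgfymoawayk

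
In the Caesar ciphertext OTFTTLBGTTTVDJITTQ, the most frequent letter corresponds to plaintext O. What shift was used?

The most frequent ciphertext letter is T (appears 8 times).
T is position 19; O is position 14.
Shift = 5.

5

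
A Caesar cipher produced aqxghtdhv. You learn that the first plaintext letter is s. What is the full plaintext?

sipyzlvzn

From the crib: a(0)−s(18)=-18≡8, so the shift is 8.
Subtract 8 from each ciphertext letter:
a(0): 0−8=-8≡18 → s
q(16): 16−8=8 → i
x(23): 23−8=15 → p
g(6): 6−8=-2≡24 → y
h(7): 7−8=-1≡25 → z
t(19): 19−8=11 → l
d(3): 3−8=-5≡21 → v
h(7): 7−8=-1≡25 → z
v(21): 21−8=13 → n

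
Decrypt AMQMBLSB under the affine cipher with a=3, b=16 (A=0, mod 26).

The inverse of 3 mod 26 is 9, since 3·9=27≡1. Apply D(y)=9·(y−16) mod 26:
A(0): 9·(0−16)=-144≡12 → M
M(12): 9·(12−16)=-36≡16 → Q
Q(16): 9·(16−16)=0 → A
M(12): 9·(12−16)=-36≡16 → Q
B(1): 9·(1−16)=-135≡21 → V
L(11): 9·(11−16)=-45≡7 → H
S(18): 9·(18−16)=18 → S
B(1): 9·(1−16)=-135≡21 → V

MQAQVHSV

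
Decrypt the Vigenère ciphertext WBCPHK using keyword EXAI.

Repeat the key across the ciphertext: EXAIEX
W(22)−E(4): 18 → S
B(1)−X(23): -22≡4 → E
C(2)−A(0): 2 → C
P(15)−I(8): 7 → H
H(7)−E(4): 3 → D
K(10)−X(23): -13≡13 → N

SECHDN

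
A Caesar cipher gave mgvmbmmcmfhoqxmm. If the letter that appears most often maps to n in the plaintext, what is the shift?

25

The most frequent ciphertext letter is m (appears 7 times).
m is position 12; n is position 13.
Shift = -1≡25.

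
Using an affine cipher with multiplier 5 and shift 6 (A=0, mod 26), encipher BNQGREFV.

B(1): 5·1+6=11 → L
N(13): 5·13+6=71≡19 → T
Q(16): 5·16+6=86≡8 → I
G(6): 5·6+6=36≡10 → K
R(17): 5·17+6=91≡13 → N
E(4): 5·4+6=26≡0 → A
F(5): 5·5+6=31≡5 → F
V(21): 5·21+6=111≡7 → H

LTIKNAFH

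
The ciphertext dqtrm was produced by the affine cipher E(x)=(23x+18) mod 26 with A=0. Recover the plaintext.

fsrjc

The inverse of 23 mod 26 is 17, since 23·17=391≡1. Apply D(y)=17·(y−18) mod 26:
d(3): 17·(3−18)=-255≡5 → f
q(16): 17·(16−18)=-34≡18 → s
t(19): 17·(19−18)=17 → r
r(17): 17·(17−18)=-17≡9 → j
m(12): 17·(12−18)=-102≡2 → c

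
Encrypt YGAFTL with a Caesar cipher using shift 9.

Y(24): 24+9=33≡7 → H
G(6): 6+9=15 → P
A(0): 0+9=9 → J
F(5): 5+9=14 → O
T(19): 19+9=28≡2 → C
L(11): 11+9=20 → U

HPJOCU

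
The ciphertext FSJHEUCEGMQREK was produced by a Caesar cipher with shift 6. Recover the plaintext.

F(5): 5−6=-1≡25 → Z
S(18): 18−6=12 → M
J(9): 9−6=3 → D
H(7): 7−6=1 → B
E(4): 4−6=-2≡24 → Y
U(20): 20−6=14 → O
C(2): 2−6=-4≡22 → W
E(4): 4−6=-2≡24 → Y
G(6): 6−6=0 → A
M(12): 12−6=6 → G
Q(16): 16−6=10 → K
R(17): 17−6=11 → L
E(4): 4−6=-2≡24 → Y
K(10): 10−6=4 → E

ZMDBYOWYAGKLYE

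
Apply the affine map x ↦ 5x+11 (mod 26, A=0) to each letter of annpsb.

a(0): 5·0+11=11 → l
n(13): 5·13+11=76≡24 → y
n(13): 5·13+11=76≡24 → y
p(15): 5·15+11=86≡8 → i
s(18): 5·18+11=101≡23 → x
b(1): 5·1+11=16 → q

lyyixq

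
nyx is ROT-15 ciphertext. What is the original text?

yji

n(13): 13−15=-2≡24 → y
y(24): 24−15=9 → j
x(23): 23−15=8 → i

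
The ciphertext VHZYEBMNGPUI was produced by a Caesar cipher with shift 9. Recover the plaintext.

V(21): 21−9=12 → M
H(7): 7−9=-2≡24 → Y
Z(25): 25−9=16 → Q
Y(24): 24−9=15 → P
E(4): 4−9=-5≡21 → V
B(1): 1−9=-8≡18 → S
M(12): 12−9=3 → D
N(13): 13−9=4 → E
G(6): 6−9=-3≡23 → X
P(15): 15−9=6 → G
U(20): 20−9=11 → L
I(8): 8−9=-1≡25 → Z

MYQPVSDEXGLZ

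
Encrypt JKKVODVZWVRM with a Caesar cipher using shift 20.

DEEPIXPTQPLG

J(9): 9+20=29≡3 → D
K(10): 10+20=30≡4 → E
K(10): 10+20=30≡4 → E
V(21): 21+20=41≡15 → P
O(14): 14+20=34≡8 → I
D(3): 3+20=23 → X
V(21): 21+20=41≡15 → P
Z(25): 25+20=45≡19 → T
W(22): 22+20=42≡16 → Q
V(21): 21+20=41≡15 → P
R(17): 17+20=37≡11 → L
M(12): 12+20=32≡6 → G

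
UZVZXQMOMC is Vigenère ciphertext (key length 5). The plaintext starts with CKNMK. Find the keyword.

SPINN

Subtract each crib letter from the matching ciphertext letter (mod 26):
U(20)−C(2)=18 → S
Z(25)−K(10)=15 → P
V(21)−N(13)=8 → I
Z(25)−M(12)=13 → N
X(23)−K(10)=13 → N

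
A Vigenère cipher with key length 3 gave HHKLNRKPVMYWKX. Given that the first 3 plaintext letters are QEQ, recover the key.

Subtract each crib letter from the matching ciphertext letter (mod 26):
H(7)−Q(16)=-9≡17 → R
H(7)−E(4)=3 → D
K(10)−Q(16)=-6≡20 → U

RDU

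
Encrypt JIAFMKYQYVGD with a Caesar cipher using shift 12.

VUMRYWKCKHSP

J(9): 9+12=21 → V
I(8): 8+12=20 → U
A(0): 0+12=12 → M
F(5): 5+12=17 → R
M(12): 12+12=24 → Y
K(10): 10+12=22 → W
Y(24): 24+12=36≡10 → K
Q(16): 16+12=28≡2 → C
Y(24): 24+12=36≡10 → K
V(21): 21+12=33≡7 → H
G(6): 6+12=18 → S
D(3): 3+12=15 → P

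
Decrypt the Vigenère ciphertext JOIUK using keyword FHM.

EHWPD

Repeat the key across the ciphertext: FHMFH
J(9)−F(5): 4 → E
O(14)−H(7): 7 → H
I(8)−M(12): -4≡22 → W
U(20)−F(5): 15 → P
K(10)−H(7): 3 → D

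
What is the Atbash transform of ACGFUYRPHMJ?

ZXTUFBIKSNQ

A(0) → Z(25)
C(2) → X(23)
G(6) → T(19)
F(5) → U(20)
U(20) → F(5)
Y(24) → B(1)
R(17) → I(8)
P(15) → K(10)
H(7) → S(18)
M(12) → N(13)
J(9) → Q(16)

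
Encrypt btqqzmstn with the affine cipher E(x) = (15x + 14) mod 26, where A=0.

b(1): 15·1+14=29≡3 → d
t(19): 15·19+14=299≡13 → n
q(16): 15·16+14=254≡20 → u
q(16): 15·16+14=254≡20 → u
z(25): 15·25+14=389≡25 → z
m(12): 15·12+14=194≡12 → m
s(18): 15·18+14=284≡24 → y
t(19): 15·19+14=299≡13 → n
n(13): 15·13+14=209≡1 → b

dnuuzmynb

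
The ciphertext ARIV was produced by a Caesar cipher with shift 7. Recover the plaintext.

TKBO

A(0): 0−7=-7≡19 → T
R(17): 17−7=10 → K
I(8): 8−7=1 → B
V(21): 21−7=14 → O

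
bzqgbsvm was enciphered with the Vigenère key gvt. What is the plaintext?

vexagzpr

Repeat the key across the ciphertext: gvtgvtgv
b(1)−g(6): -5≡21 → v
z(25)−v(21): 4 → e
q(16)−t(19): -3≡23 → x
g(6)−g(6): 0 → a
b(1)−v(21): -20≡6 → g
s(18)−t(19): -1≡25 → z
v(21)−g(6): 15 → p
m(12)−v(21): -9≡17 → r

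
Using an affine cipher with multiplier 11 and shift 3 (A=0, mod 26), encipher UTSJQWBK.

PETYXLOJ

U(20): 11·20+3=223≡15 → P
T(19): 11·19+3=212≡4 → E
S(18): 11·18+3=201≡19 → T
J(9): 11·9+3=102≡24 → Y
Q(16): 11·16+3=179≡23 → X
W(22): 11·22+3=245≡11 → L
B(1): 11·1+3=14 → O
K(10): 11·10+3=113≡9 → J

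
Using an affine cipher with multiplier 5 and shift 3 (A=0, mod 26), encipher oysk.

o(14): 5·14+3=73≡21 → v
y(24): 5·24+3=123≡19 → t
s(18): 5·18+3=93≡15 → p
k(10): 5·10+3=53≡1 → b

vtpb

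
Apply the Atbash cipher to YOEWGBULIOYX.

BLVDTYFORLBC

Y(24) → B(1)
O(14) → L(11)
E(4) → V(21)
W(22) → D(3)
G(6) → T(19)
B(1) → Y(24)
U(20) → F(5)
L(11) → O(14)
I(8) → R(17)
O(14) → L(11)
Y(24) → B(1)
X(23) → C(2)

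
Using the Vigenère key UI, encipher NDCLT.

HLWTN

Repeat the key across the message: UIUIU
N(13)+U(20): 33≡7 → H
D(3)+I(8): 11 → L
C(2)+U(20): 22 → W
L(11)+I(8): 19 → T
T(19)+U(20): 39≡13 → N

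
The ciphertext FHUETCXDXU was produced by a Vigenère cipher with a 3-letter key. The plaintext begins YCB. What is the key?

Subtract each crib letter from the matching ciphertext letter (mod 26):
F(5)−Y(24)=-19≡7 → H
H(7)−C(2)=5 → F
U(20)−B(1)=19 → T

HFT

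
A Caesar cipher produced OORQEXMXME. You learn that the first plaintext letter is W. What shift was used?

18

From the crib: O(14)−W(22)=-8≡18, so the shift is 18.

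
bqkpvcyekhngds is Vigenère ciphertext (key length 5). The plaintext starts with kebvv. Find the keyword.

rmjua

Subtract each crib letter from the matching ciphertext letter (mod 26):
b(1)−k(10)=-9≡17 → r
q(16)−e(4)=12 → m
k(10)−b(1)=9 → j
p(15)−v(21)=-6≡20 → u
v(21)−v(21)=0 → a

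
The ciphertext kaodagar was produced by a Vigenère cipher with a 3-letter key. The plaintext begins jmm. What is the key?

boc

Subtract each crib letter from the matching ciphertext letter (mod 26):
k(10)−j(9)=1 → b
a(0)−m(12)=-12≡14 → o
o(14)−m(12)=2 → c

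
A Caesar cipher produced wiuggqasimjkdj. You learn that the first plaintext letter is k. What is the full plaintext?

From the crib: w(22)−k(10)=12, so the shift is 12.
Subtract 12 from each ciphertext letter:
w(22): 22−12=10 → k
i(8): 8−12=-4≡22 → w
u(20): 20−12=8 → i
g(6): 6−12=-6≡20 → u
g(6): 6−12=-6≡20 → u
q(16): 16−12=4 → e
a(0): 0−12=-12≡14 → o
s(18): 18−12=6 → g
i(8): 8−12=-4≡22 → w
m(12): 12−12=0 → a
j(9): 9−12=-3≡23 → x
k(10): 10−12=-2≡24 → y
d(3): 3−12=-9≡17 → r
j(9): 9−12=-3≡23 → x

kwiuueogwaxyrx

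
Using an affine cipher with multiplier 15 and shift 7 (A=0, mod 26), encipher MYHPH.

M(12): 15·12+7=187≡5 → F
Y(24): 15·24+7=367≡3 → D
H(7): 15·7+7=112≡8 → I
P(15): 15·15+7=232≡24 → Y
H(7): 15·7+7=112≡8 → I

FDIYI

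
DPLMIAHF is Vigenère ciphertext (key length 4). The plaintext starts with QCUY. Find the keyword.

Subtract each crib letter from the matching ciphertext letter (mod 26):
D(3)−Q(16)=-13≡13 → N
P(15)−C(2)=13 → N
L(11)−U(20)=-9≡17 → R
M(12)−Y(24)=-12≡14 → O

NNRO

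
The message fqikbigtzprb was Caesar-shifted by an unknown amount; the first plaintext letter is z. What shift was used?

6

From the crib: f(5)−z(25)=-20≡6, so the shift is 6.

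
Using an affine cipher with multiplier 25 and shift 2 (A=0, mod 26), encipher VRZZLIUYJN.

HLDDRUIETP

V(21): 25·21+2=527≡7 → H
R(17): 25·17+2=427≡11 → L
Z(25): 25·25+2=627≡3 → D
Z(25): 25·25+2=627≡3 → D
L(11): 25·11+2=277≡17 → R
I(8): 25·8+2=202≡20 → U
U(20): 25·20+2=502≡8 → I
Y(24): 25·24+2=602≡4 → E
J(9): 25·9+2=227≡19 → T
N(13): 25·13+2=327≡15 → P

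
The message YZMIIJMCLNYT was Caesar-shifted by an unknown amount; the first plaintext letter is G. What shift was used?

18

From the crib: Y(24)−G(6)=18, so the shift is 18.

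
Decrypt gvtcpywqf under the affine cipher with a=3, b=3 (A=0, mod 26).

bgorehpns

The inverse of 3 mod 26 is 9, since 3·9=27≡1. Apply D(y)=9·(y−3) mod 26:
g(6): 9·(6−3)=27≡1 → b
v(21): 9·(21−3)=162≡6 → g
t(19): 9·(19−3)=144≡14 → o
c(2): 9·(2−3)=-9≡17 → r
p(15): 9·(15−3)=108≡4 → e
y(24): 9·(24−3)=189≡7 → h
w(22): 9·(22−3)=171≡15 → p
q(16): 9·(16−3)=117≡13 → n
f(5): 9·(5−3)=18 → s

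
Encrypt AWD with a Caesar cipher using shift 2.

A(0): 0+2=2 → C
W(22): 22+2=24 → Y
D(3): 3+2=5 → F

CYF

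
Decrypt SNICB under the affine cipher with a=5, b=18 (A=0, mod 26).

AZYCH

The inverse of 5 mod 26 is 21, since 5·21=105≡1. Apply D(y)=21·(y−18) mod 26:
S(18): 21·(18−18)=0 → A
N(13): 21·(13−18)=-105≡25 → Z
I(8): 21·(8−18)=-210≡24 → Y
C(2): 21·(2−18)=-336≡2 → C
B(1): 21·(1−18)=-357≡7 → H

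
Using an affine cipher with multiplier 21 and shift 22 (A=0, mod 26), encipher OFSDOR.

O(14): 21·14+22=316≡4 → E
F(5): 21·5+22=127≡23 → X
S(18): 21·18+22=400≡10 → K
D(3): 21·3+22=85≡7 → H
O(14): 21·14+22=316≡4 → E
R(17): 21·17+22=379≡15 → P

EXKHEP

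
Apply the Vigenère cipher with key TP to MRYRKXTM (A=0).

Repeat the key across the message: TPTPTPTP
M(12)+T(19): 31≡5 → F
R(17)+P(15): 32≡6 → G
Y(24)+T(19): 43≡17 → R
R(17)+P(15): 32≡6 → G
K(10)+T(19): 29≡3 → D
X(23)+P(15): 38≡12 → M
T(19)+T(19): 38≡12 → M
M(12)+P(15): 27≡1 → B

FGRGDMMB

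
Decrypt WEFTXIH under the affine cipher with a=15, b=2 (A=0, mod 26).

The inverse of 15 mod 26 is 7, since 15·7=105≡1. Apply D(y)=7·(y−2) mod 26:
W(22): 7·(22−2)=140≡10 → K
E(4): 7·(4−2)=14 → O
F(5): 7·(5−2)=21 → V
T(19): 7·(19−2)=119≡15 → P
X(23): 7·(23−2)=147≡17 → R
I(8): 7·(8−2)=42≡16 → Q
H(7): 7·(7−2)=35≡9 → J

KOVPRQJ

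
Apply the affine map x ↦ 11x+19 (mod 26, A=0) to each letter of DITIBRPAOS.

ADUDEYCTRJ

D(3): 11·3+19=52≡0 → A
I(8): 11·8+19=107≡3 → D
T(19): 11·19+19=228≡20 → U
I(8): 11·8+19=107≡3 → D
B(1): 11·1+19=30≡4 → E
R(17): 11·17+19=206≡24 → Y
P(15): 11·15+19=184≡2 → C
A(0): 11·0+19=19 → T
O(14): 11·14+19=173≡17 → R
S(18): 11·18+19=217≡9 → J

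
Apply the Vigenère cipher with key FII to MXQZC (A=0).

Repeat the key across the message: FIIFI
M(12)+F(5): 17 → R
X(23)+I(8): 31≡5 → F
Q(16)+I(8): 24 → Y
Z(25)+F(5): 30≡4 → E
C(2)+I(8): 10 → K

RFYEK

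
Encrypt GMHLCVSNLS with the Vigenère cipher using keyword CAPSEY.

IMWDGTUNAK

Repeat the key across the message: CAPSEYCAPS
G(6)+C(2): 8 → I
M(12)+A(0): 12 → M
H(7)+P(15): 22 → W
L(11)+S(18): 29≡3 → D
C(2)+E(4): 6 → G
V(21)+Y(24): 45≡19 → T
S(18)+C(2): 20 → U
N(13)+A(0): 13 → N
L(11)+P(15): 26≡0 → A
S(18)+S(18): 36≡10 → K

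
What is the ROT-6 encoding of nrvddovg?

txbjjubm

n(13): 13+6=19 → t
r(17): 17+6=23 → x
v(21): 21+6=27≡1 → b
d(3): 3+6=9 → j
d(3): 3+6=9 → j
o(14): 14+6=20 → u
v(21): 21+6=27≡1 → b
g(6): 6+6=12 → m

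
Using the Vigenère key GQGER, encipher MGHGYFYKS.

SWNKPLOQW

Repeat the key across the message: GQGERGQGE
M(12)+G(6): 18 → S
G(6)+Q(16): 22 → W
H(7)+G(6): 13 → N
G(6)+E(4): 10 → K
Y(24)+R(17): 41≡15 → P
F(5)+G(6): 11 → L
Y(24)+Q(16): 40≡14 → O
K(10)+G(6): 16 → Q
S(18)+E(4): 22 → W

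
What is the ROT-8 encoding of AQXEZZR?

A(0): 0+8=8 → I
Q(16): 16+8=24 → Y
X(23): 23+8=31≡5 → F
E(4): 4+8=12 → M
Z(25): 25+8=33≡7 → H
Z(25): 25+8=33≡7 → H
R(17): 17+8=25 → Z

IYFMHHZ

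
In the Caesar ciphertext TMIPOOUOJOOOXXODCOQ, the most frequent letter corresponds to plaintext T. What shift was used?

21

The most frequent ciphertext letter is O (appears 8 times).
O is position 14; T is position 19.
Shift = -5≡21.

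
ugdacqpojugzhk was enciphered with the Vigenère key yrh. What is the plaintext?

wpwcljrxcwpsjt

Repeat the key across the ciphertext: yrhyrhyrhyrhyr
u(20)−y(24): -4≡22 → w
g(6)−r(17): -11≡15 → p
d(3)−h(7): -4≡22 → w
a(0)−y(24): -24≡2 → c
c(2)−r(17): -15≡11 → l
q(16)−h(7): 9 → j
p(15)−y(24): -9≡17 → r
o(14)−r(17): -3≡23 → x
j(9)−h(7): 2 → c
u(20)−y(24): -4≡22 → w
g(6)−r(17): -11≡15 → p
z(25)−h(7): 18 → s
h(7)−y(24): -17≡9 → j
k(10)−r(17): -7≡19 → t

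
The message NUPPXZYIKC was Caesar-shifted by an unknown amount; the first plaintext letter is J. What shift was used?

From the crib: N(13)−J(9)=4, so the shift is 4.

4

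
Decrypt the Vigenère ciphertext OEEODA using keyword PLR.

ZTNZSJ

Repeat the key across the ciphertext: PLRPLR
O(14)−P(15): -1≡25 → Z
E(4)−L(11): -7≡19 → T
E(4)−R(17): -13≡13 → N
O(14)−P(15): -1≡25 → Z
D(3)−L(11): -8≡18 → S
A(0)−R(17): -17≡9 → J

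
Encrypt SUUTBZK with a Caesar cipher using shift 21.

NPPOWUF

S(18): 18+21=39≡13 → N
U(20): 20+21=41≡15 → P
U(20): 20+21=41≡15 → P
T(19): 19+21=40≡14 → O
B(1): 1+21=22 → W
Z(25): 25+21=46≡20 → U
K(10): 10+21=31≡5 → F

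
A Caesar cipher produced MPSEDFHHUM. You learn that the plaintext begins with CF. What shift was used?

10

From the crib: M(12)−C(2)=10, so the shift is 10.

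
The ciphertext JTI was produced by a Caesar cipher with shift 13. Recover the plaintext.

J(9): 9−13=-4≡22 → W
T(19): 19−13=6 → G
I(8): 8−13=-5≡21 → V

WGV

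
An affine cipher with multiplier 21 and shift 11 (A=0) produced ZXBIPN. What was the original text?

The inverse of 21 mod 26 is 5, since 21·5=105≡1. Apply D(y)=5·(y−11) mod 26:
Z(25): 5·(25−11)=70≡18 → S
X(23): 5·(23−11)=60≡8 → I
B(1): 5·(1−11)=-50≡2 → C
I(8): 5·(8−11)=-15≡11 → L
P(15): 5·(15−11)=20 → U
N(13): 5·(13−11)=10 → K

SICLUK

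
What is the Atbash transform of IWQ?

I(8) → R(17)
W(22) → D(3)
Q(16) → J(9)

RDJ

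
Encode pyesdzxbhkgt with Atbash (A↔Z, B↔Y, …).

p(15) → k(10)
y(24) → b(1)
e(4) → v(21)
s(18) → h(7)
d(3) → w(22)
z(25) → a(0)
x(23) → c(2)
b(1) → y(24)
h(7) → s(18)
k(10) → p(15)
g(6) → t(19)
t(19) → g(6)

kbvhwacysptg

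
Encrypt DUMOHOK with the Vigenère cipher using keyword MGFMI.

PARAPAQ

Repeat the key across the message: MGFMIMG
D(3)+M(12): 15 → P
U(20)+G(6): 26≡0 → A
M(12)+F(5): 17 → R
O(14)+M(12): 26≡0 → A
H(7)+I(8): 15 → P
O(14)+M(12): 26≡0 → A
K(10)+G(6): 16 → Q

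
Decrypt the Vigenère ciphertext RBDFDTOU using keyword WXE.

Repeat the key across the ciphertext: WXEWXEWX
R(17)−W(22): -5≡21 → V
B(1)−X(23): -22≡4 → E
D(3)−E(4): -1≡25 → Z
F(5)−W(22): -17≡9 → J
D(3)−X(23): -20≡6 → G
T(19)−E(4): 15 → P
O(14)−W(22): -8≡18 → S
U(20)−X(23): -3≡23 → X

VEZJGPSX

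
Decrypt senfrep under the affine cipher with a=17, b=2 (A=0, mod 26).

eutrhun

The inverse of 17 mod 26 is 23, since 17·23=391≡1. Apply D(y)=23·(y−2) mod 26:
s(18): 23·(18−2)=368≡4 → e
e(4): 23·(4−2)=46≡20 → u
n(13): 23·(13−2)=253≡19 → t
f(5): 23·(5−2)=69≡17 → r
r(17): 23·(17−2)=345≡7 → h
e(4): 23·(4−2)=46≡20 → u
p(15): 23·(15−2)=299≡13 → n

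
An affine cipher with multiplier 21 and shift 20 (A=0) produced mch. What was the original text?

mon

The inverse of 21 mod 26 is 5, since 21·5=105≡1. Apply D(y)=5·(y−20) mod 26:
m(12): 5·(12−20)=-40≡12 → m
c(2): 5·(2−20)=-90≡14 → o
h(7): 5·(7−20)=-65≡13 → n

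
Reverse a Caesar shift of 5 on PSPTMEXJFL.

KNKOHZSEAG

P(15): 15−5=10 → K
S(18): 18−5=13 → N
P(15): 15−5=10 → K
T(19): 19−5=14 → O
M(12): 12−5=7 → H
E(4): 4−5=-1≡25 → Z
X(23): 23−5=18 → S
J(9): 9−5=4 → E
F(5): 5−5=0 → A
L(11): 11−5=6 → G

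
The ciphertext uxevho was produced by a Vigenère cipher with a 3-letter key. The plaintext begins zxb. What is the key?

vad

Subtract each crib letter from the matching ciphertext letter (mod 26):
u(20)−z(25)=-5≡21 → v
x(23)−x(23)=0 → a
e(4)−b(1)=3 → d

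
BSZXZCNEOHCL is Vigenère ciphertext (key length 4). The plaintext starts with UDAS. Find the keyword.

HPZF

Subtract each crib letter from the matching ciphertext letter (mod 26):
B(1)−U(20)=-19≡7 → H
S(18)−D(3)=15 → P
Z(25)−A(0)=25 → Z
X(23)−S(18)=5 → F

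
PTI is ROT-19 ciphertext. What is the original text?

WAP

P(15): 15−19=-4≡22 → W
T(19): 19−19=0 → A
I(8): 8−19=-11≡15 → P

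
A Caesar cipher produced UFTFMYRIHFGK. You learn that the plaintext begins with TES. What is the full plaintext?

TESELXQHGEFJ

From the crib: U(20)−T(19)=1, so the shift is 1.
Subtract 1 from each ciphertext letter:
U(20): 20−1=19 → T
F(5): 5−1=4 → E
T(19): 19−1=18 → S
F(5): 5−1=4 → E
M(12): 12−1=11 → L
Y(24): 24−1=23 → X
R(17): 17−1=16 → Q
I(8): 8−1=7 → H
H(7): 7−1=6 → G
F(5): 5−1=4 → E
G(6): 6−1=5 → F
K(10): 10−1=9 → J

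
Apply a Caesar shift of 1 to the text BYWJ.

CZXK

B(1): 1+1=2 → C
Y(24): 24+1=25 → Z
W(22): 22+1=23 → X
J(9): 9+1=10 → K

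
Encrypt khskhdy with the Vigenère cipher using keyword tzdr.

Repeat the key across the message: tzdrtzd
k(10)+t(19): 29≡3 → d
h(7)+z(25): 32≡6 → g
s(18)+d(3): 21 → v
k(10)+r(17): 27≡1 → b
h(7)+t(19): 26≡0 → a
d(3)+z(25): 28≡2 → c
y(24)+d(3): 27≡1 → b

dgvbacb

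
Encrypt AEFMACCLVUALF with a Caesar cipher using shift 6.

GKLSGIIRBAGRL

A(0): 0+6=6 → G
E(4): 4+6=10 → K
F(5): 5+6=11 → L
M(12): 12+6=18 → S
A(0): 0+6=6 → G
C(2): 2+6=8 → I
C(2): 2+6=8 → I
L(11): 11+6=17 → R
V(21): 21+6=27≡1 → B
U(20): 20+6=26≡0 → A
A(0): 0+6=6 → G
L(11): 11+6=17 → R
F(5): 5+6=11 → L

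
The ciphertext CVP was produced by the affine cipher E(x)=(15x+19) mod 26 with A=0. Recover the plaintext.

LOY

The inverse of 15 mod 26 is 7, since 15·7=105≡1. Apply D(y)=7·(y−19) mod 26:
C(2): 7·(2−19)=-119≡11 → L
V(21): 7·(21−19)=14 → O
P(15): 7·(15−19)=-28≡24 → Y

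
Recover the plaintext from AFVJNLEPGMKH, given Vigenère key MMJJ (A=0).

OTMABZVGUABY

Repeat the key across the ciphertext: MMJJMMJJMMJJ
A(0)−M(12): -12≡14 → O
F(5)−M(12): -7≡19 → T
V(21)−J(9): 12 → M
J(9)−J(9): 0 → A
N(13)−M(12): 1 → B
L(11)−M(12): -1≡25 → Z
E(4)−J(9): -5≡21 → V
P(15)−J(9): 6 → G
G(6)−M(12): -6≡20 → U
M(12)−M(12): 0 → A
K(10)−J(9): 1 → B
H(7)−J(9): -2≡24 → Y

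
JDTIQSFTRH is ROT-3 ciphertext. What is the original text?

J(9): 9−3=6 → G
D(3): 3−3=0 → A
T(19): 19−3=16 → Q
I(8): 8−3=5 → F
Q(16): 16−3=13 → N
S(18): 18−3=15 → P
F(5): 5−3=2 → C
T(19): 19−3=16 → Q
R(17): 17−3=14 → O
H(7): 7−3=4 → E

GAQFNPCQOE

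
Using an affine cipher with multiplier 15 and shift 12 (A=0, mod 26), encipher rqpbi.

hsdbc

r(17): 15·17+12=267≡7 → h
q(16): 15·16+12=252≡18 → s
p(15): 15·15+12=237≡3 → d
b(1): 15·1+12=27≡1 → b
i(8): 15·8+12=132≡2 → c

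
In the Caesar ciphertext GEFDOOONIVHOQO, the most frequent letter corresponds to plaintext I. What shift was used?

The most frequent ciphertext letter is O (appears 5 times).
O is position 14; I is position 8.
Shift = 6.

6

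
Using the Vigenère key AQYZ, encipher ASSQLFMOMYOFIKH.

AIQPLVKNMOMEIAF

Repeat the key across the message: AQYZAQYZAQYZAQY
A(0)+A(0): 0 → A
S(18)+Q(16): 34≡8 → I
S(18)+Y(24): 42≡16 → Q
Q(16)+Z(25): 41≡15 → P
L(11)+A(0): 11 → L
F(5)+Q(16): 21 → V
M(12)+Y(24): 36≡10 → K
O(14)+Z(25): 39≡13 → N
M(12)+A(0): 12 → M
Y(24)+Q(16): 40≡14 → O
O(14)+Y(24): 38≡12 → M
F(5)+Z(25): 30≡4 → E
I(8)+A(0): 8 → I
K(10)+Q(16): 26≡0 → A
H(7)+Y(24): 31≡5 → F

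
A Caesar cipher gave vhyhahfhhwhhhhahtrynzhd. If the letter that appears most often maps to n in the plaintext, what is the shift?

The most frequent ciphertext letter is h (appears 11 times).
h is position 7; n is position 13.
Shift = -6≡20.

20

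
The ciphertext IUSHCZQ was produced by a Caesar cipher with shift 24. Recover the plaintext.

KWUJEBS

I(8): 8−24=-16≡10 → K
U(20): 20−24=-4≡22 → W
S(18): 18−24=-6≡20 → U
H(7): 7−24=-17≡9 → J
C(2): 2−24=-22≡4 → E
Z(25): 25−24=1 → B
Q(16): 16−24=-8≡18 → S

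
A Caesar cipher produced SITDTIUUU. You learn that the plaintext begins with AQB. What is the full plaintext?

AQBLBQCCC

From the crib: S(18)−A(0)=18, so the shift is 18.
Subtract 18 from each ciphertext letter:
S(18): 18−18=0 → A
I(8): 8−18=-10≡16 → Q
T(19): 19−18=1 → B
D(3): 3−18=-15≡11 → L
T(19): 19−18=1 → B
I(8): 8−18=-10≡16 → Q
U(20): 20−18=2 → C
U(20): 20−18=2 → C
U(20): 20−18=2 → C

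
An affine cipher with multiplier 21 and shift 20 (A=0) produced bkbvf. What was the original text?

The inverse of 21 mod 26 is 5, since 21·5=105≡1. Apply D(y)=5·(y−20) mod 26:
b(1): 5·(1−20)=-95≡9 → j
k(10): 5·(10−20)=-50≡2 → c
b(1): 5·(1−20)=-95≡9 → j
v(21): 5·(21−20)=5 → f
f(5): 5·(5−20)=-75≡3 → d

jcjfd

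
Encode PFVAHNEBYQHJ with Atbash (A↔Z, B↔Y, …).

P(15) → K(10)
F(5) → U(20)
V(21) → E(4)
A(0) → Z(25)
H(7) → S(18)
N(13) → M(12)
E(4) → V(21)
B(1) → Y(24)
Y(24) → B(1)
Q(16) → J(9)
H(7) → S(18)
J(9) → Q(16)

KUEZSMVYBJSQ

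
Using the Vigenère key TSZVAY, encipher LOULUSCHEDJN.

EGTGUQVZDYJL

Repeat the key across the message: TSZVAYTSZVAY
L(11)+T(19): 30≡4 → E
O(14)+S(18): 32≡6 → G
U(20)+Z(25): 45≡19 → T
L(11)+V(21): 32≡6 → G
U(20)+A(0): 20 → U
S(18)+Y(24): 42≡16 → Q
C(2)+T(19): 21 → V
H(7)+S(18): 25 → Z
E(4)+Z(25): 29≡3 → D
D(3)+V(21): 24 → Y
J(9)+A(0): 9 → J
N(13)+Y(24): 37≡11 → L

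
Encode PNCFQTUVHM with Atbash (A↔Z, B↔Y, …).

KMXUJGFESN

P(15) → K(10)
N(13) → M(12)
C(2) → X(23)
F(5) → U(20)
Q(16) → J(9)
T(19) → G(6)
U(20) → F(5)
V(21) → E(4)
H(7) → S(18)
M(12) → N(13)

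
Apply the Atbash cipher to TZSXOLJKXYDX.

T(19) → G(6)
Z(25) → A(0)
S(18) → H(7)
X(23) → C(2)
O(14) → L(11)
L(11) → O(14)
J(9) → Q(16)
K(10) → P(15)
X(23) → C(2)
Y(24) → B(1)
D(3) → W(22)
X(23) → C(2)

GAHCLOQPCBWC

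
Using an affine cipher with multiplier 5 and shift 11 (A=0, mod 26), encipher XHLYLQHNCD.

WUOBONUYVA

X(23): 5·23+11=126≡22 → W
H(7): 5·7+11=46≡20 → U
L(11): 5·11+11=66≡14 → O
Y(24): 5·24+11=131≡1 → B
L(11): 5·11+11=66≡14 → O
Q(16): 5·16+11=91≡13 → N
H(7): 5·7+11=46≡20 → U
N(13): 5·13+11=76≡24 → Y
C(2): 5·2+11=21 → V
D(3): 5·3+11=26≡0 → A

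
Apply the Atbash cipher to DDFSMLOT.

D(3) → W(22)
D(3) → W(22)
F(5) → U(20)
S(18) → H(7)
M(12) → N(13)
L(11) → O(14)
O(14) → L(11)
T(19) → G(6)

WWUHNOLG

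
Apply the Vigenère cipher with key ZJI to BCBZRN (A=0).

Repeat the key across the message: ZJIZJI
B(1)+Z(25): 26≡0 → A
C(2)+J(9): 11 → L
B(1)+I(8): 9 → J
Z(25)+Z(25): 50≡24 → Y
R(17)+J(9): 26≡0 → A
N(13)+I(8): 21 → V

ALJYAV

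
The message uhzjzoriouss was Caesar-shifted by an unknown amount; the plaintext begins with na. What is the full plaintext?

From the crib: u(20)−n(13)=7, so the shift is 7.
Subtract 7 from each ciphertext letter:
u(20): 20−7=13 → n
h(7): 7−7=0 → a
z(25): 25−7=18 → s
j(9): 9−7=2 → c
z(25): 25−7=18 → s
o(14): 14−7=7 → h
r(17): 17−7=10 → k
i(8): 8−7=1 → b
o(14): 14−7=7 → h
u(20): 20−7=13 → n
s(18): 18−7=11 → l
s(18): 18−7=11 → l

nascshkbhnll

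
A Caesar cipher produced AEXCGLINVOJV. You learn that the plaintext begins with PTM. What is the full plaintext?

From the crib: A(0)−P(15)=-15≡11, so the shift is 11.
Subtract 11 from each ciphertext letter:
A(0): 0−11=-11≡15 → P
E(4): 4−11=-7≡19 → T
X(23): 23−11=12 → M
C(2): 2−11=-9≡17 → R
G(6): 6−11=-5≡21 → V
L(11): 11−11=0 → A
I(8): 8−11=-3≡23 → X
N(13): 13−11=2 → C
V(21): 21−11=10 → K
O(14): 14−11=3 → D
J(9): 9−11=-2≡24 → Y
V(21): 21−11=10 → K

PTMRVAXCKDYK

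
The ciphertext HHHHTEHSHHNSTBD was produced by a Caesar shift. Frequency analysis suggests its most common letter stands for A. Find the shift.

The most frequent ciphertext letter is H (appears 7 times).
H is position 7; A is position 0.
Shift = 7.

7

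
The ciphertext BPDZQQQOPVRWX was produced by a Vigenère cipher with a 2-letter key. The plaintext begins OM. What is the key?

ND

Subtract each crib letter from the matching ciphertext letter (mod 26):
B(1)−O(14)=-13≡13 → N
P(15)−M(12)=3 → D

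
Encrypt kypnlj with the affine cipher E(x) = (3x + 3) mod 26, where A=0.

hxwqke

k(10): 3·10+3=33≡7 → h
y(24): 3·24+3=75≡23 → x
p(15): 3·15+3=48≡22 → w
n(13): 3·13+3=42≡16 → q
l(11): 3·11+3=36≡10 → k
j(9): 3·9+3=30≡4 → e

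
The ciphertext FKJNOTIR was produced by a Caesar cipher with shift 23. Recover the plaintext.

F(5): 5−23=-18≡8 → I
K(10): 10−23=-13≡13 → N
J(9): 9−23=-14≡12 → M
N(13): 13−23=-10≡16 → Q
O(14): 14−23=-9≡17 → R
T(19): 19−23=-4≡22 → W
I(8): 8−23=-15≡11 → L
R(17): 17−23=-6≡20 → U

INMQRWLU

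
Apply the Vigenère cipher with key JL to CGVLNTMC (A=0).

LREWWEVN

Repeat the key across the message: JLJLJLJL
C(2)+J(9): 11 → L
G(6)+L(11): 17 → R
V(21)+J(9): 30≡4 → E
L(11)+L(11): 22 → W
N(13)+J(9): 22 → W
T(19)+L(11): 30≡4 → E
M(12)+J(9): 21 → V
C(2)+L(11): 13 → N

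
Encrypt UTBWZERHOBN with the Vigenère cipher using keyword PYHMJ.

JRIIITPOAKC

Repeat the key across the message: PYHMJPYHMJP
U(20)+P(15): 35≡9 → J
T(19)+Y(24): 43≡17 → R
B(1)+H(7): 8 → I
W(22)+M(12): 34≡8 → I
Z(25)+J(9): 34≡8 → I
E(4)+P(15): 19 → T
R(17)+Y(24): 41≡15 → P
H(7)+H(7): 14 → O
O(14)+M(12): 26≡0 → A
B(1)+J(9): 10 → K
N(13)+P(15): 28≡2 → C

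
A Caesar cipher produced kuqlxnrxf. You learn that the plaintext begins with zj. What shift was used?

11

From the crib: k(10)−z(25)=-15≡11, so the shift is 11.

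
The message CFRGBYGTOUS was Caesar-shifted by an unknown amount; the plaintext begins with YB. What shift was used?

4

From the crib: C(2)−Y(24)=-22≡4, so the shift is 4.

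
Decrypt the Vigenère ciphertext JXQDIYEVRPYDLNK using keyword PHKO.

Repeat the key across the ciphertext: PHKOPHKOPHKOPHK
J(9)−P(15): -6≡20 → U
X(23)−H(7): 16 → Q
Q(16)−K(10): 6 → G
D(3)−O(14): -11≡15 → P
I(8)−P(15): -7≡19 → T
Y(24)−H(7): 17 → R
E(4)−K(10): -6≡20 → U
V(21)−O(14): 7 → H
R(17)−P(15): 2 → C
P(15)−H(7): 8 → I
Y(24)−K(10): 14 → O
D(3)−O(14): -11≡15 → P
L(11)−P(15): -4≡22 → W
N(13)−H(7): 6 → G
K(10)−K(10): 0 → A

UQGPTRUHCIOPWGA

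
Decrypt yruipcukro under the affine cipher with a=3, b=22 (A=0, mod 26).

shiepciwhg

The inverse of 3 mod 26 is 9, since 3·9=27≡1. Apply D(y)=9·(y−22) mod 26:
y(24): 9·(24−22)=18 → s
r(17): 9·(17−22)=-45≡7 → h
u(20): 9·(20−22)=-18≡8 → i
i(8): 9·(8−22)=-126≡4 → e
p(15): 9·(15−22)=-63≡15 → p
c(2): 9·(2−22)=-180≡2 → c
u(20): 9·(20−22)=-18≡8 → i
k(10): 9·(10−22)=-108≡22 → w
r(17): 9·(17−22)=-45≡7 → h
o(14): 9·(14−22)=-72≡6 → g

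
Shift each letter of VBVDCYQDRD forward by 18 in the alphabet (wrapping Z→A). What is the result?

NTNVUQIVJV

V(21): 21+18=39≡13 → N
B(1): 1+18=19 → T
V(21): 21+18=39≡13 → N
D(3): 3+18=21 → V
C(2): 2+18=20 → U
Y(24): 24+18=42≡16 → Q
Q(16): 16+18=34≡8 → I
D(3): 3+18=21 → V
R(17): 17+18=35≡9 → J
D(3): 3+18=21 → V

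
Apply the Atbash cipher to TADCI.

GZWXR

T(19) → G(6)
A(0) → Z(25)
D(3) → W(22)
C(2) → X(23)
I(8) → R(17)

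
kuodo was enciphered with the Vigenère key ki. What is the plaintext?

Repeat the key across the ciphertext: kikik
k(10)−k(10): 0 → a
u(20)−i(8): 12 → m
o(14)−k(10): 4 → e
d(3)−i(8): -5≡21 → v
o(14)−k(10): 4 → e

ameve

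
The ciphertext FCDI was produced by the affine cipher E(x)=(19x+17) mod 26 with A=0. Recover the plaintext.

The inverse of 19 mod 26 is 11, since 19·11=209≡1. Apply D(y)=11·(y−17) mod 26:
F(5): 11·(5−17)=-132≡24 → Y
C(2): 11·(2−17)=-165≡17 → R
D(3): 11·(3−17)=-154≡2 → C
I(8): 11·(8−17)=-99≡5 → F

YRCF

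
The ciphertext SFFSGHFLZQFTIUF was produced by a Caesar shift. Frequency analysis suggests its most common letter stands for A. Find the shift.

5

The most frequent ciphertext letter is F (appears 5 times).
F is position 5; A is position 0.
Shift = 5.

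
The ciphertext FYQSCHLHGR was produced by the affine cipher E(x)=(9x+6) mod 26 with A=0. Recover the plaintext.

XCEKODPDAH

The inverse of 9 mod 26 is 3, since 9·3=27≡1. Apply D(y)=3·(y−6) mod 26:
F(5): 3·(5−6)=-3≡23 → X
Y(24): 3·(24−6)=54≡2 → C
Q(16): 3·(16−6)=30≡4 → E
S(18): 3·(18−6)=36≡10 → K
C(2): 3·(2−6)=-12≡14 → O
H(7): 3·(7−6)=3 → D
L(11): 3·(11−6)=15 → P
H(7): 3·(7−6)=3 → D
G(6): 3·(6−6)=0 → A
R(17): 3·(17−6)=33≡7 → H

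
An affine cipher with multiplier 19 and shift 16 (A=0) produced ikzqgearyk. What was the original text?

The inverse of 19 mod 26 is 11, since 19·11=209≡1. Apply D(y)=11·(y−16) mod 26:
i(8): 11·(8−16)=-88≡16 → q
k(10): 11·(10−16)=-66≡12 → m
z(25): 11·(25−16)=99≡21 → v
q(16): 11·(16−16)=0 → a
g(6): 11·(6−16)=-110≡20 → u
e(4): 11·(4−16)=-132≡24 → y
a(0): 11·(0−16)=-176≡6 → g
r(17): 11·(17−16)=11 → l
y(24): 11·(24−16)=88≡10 → k
k(10): 11·(10−16)=-66≡12 → m

qmvauyglkm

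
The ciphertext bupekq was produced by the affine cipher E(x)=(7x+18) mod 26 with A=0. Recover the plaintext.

The inverse of 7 mod 26 is 15, since 7·15=105≡1. Apply D(y)=15·(y−18) mod 26:
b(1): 15·(1−18)=-255≡5 → f
u(20): 15·(20−18)=30≡4 → e
p(15): 15·(15−18)=-45≡7 → h
e(4): 15·(4−18)=-210≡24 → y
k(10): 15·(10−18)=-120≡10 → k
q(16): 15·(16−18)=-30≡22 → w

fehykw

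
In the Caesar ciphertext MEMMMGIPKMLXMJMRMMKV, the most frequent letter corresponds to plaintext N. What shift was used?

25

The most frequent ciphertext letter is M (appears 9 times).
M is position 12; N is position 13.
Shift = -1≡25.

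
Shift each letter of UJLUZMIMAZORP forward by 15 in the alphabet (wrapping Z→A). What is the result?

JYAJOBXBPODGE

U(20): 20+15=35≡9 → J
J(9): 9+15=24 → Y
L(11): 11+15=26≡0 → A
U(20): 20+15=35≡9 → J
Z(25): 25+15=40≡14 → O
M(12): 12+15=27≡1 → B
I(8): 8+15=23 → X
M(12): 12+15=27≡1 → B
A(0): 0+15=15 → P
Z(25): 25+15=40≡14 → O
O(14): 14+15=29≡3 → D
R(17): 17+15=32≡6 → G
P(15): 15+15=30≡4 → E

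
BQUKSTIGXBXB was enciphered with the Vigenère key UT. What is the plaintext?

HXARYAONDIDI

Repeat the key across the ciphertext: UTUTUTUTUTUT
B(1)−U(20): -19≡7 → H
Q(16)−T(19): -3≡23 → X
U(20)−U(20): 0 → A
K(10)−T(19): -9≡17 → R
S(18)−U(20): -2≡24 → Y
T(19)−T(19): 0 → A
I(8)−U(20): -12≡14 → O
G(6)−T(19): -13≡13 → N
X(23)−U(20): 3 → D
B(1)−T(19): -18≡8 → I
X(23)−U(20): 3 → D
B(1)−T(19): -18≡8 → I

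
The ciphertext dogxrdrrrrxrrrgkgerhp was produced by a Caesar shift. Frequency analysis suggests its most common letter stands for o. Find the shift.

The most frequent ciphertext letter is r (appears 9 times).
r is position 17; o is position 14.
Shift = 3.

3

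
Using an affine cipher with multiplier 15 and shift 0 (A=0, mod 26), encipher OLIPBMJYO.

O(14): 15·14+0=210≡2 → C
L(11): 15·11+0=165≡9 → J
I(8): 15·8+0=120≡16 → Q
P(15): 15·15+0=225≡17 → R
B(1): 15·1+0=15 → P
M(12): 15·12+0=180≡24 → Y
J(9): 15·9+0=135≡5 → F
Y(24): 15·24+0=360≡22 → W
O(14): 15·14+0=210≡2 → C

CJQRPYFWC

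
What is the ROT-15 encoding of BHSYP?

B(1): 1+15=16 → Q
H(7): 7+15=22 → W
S(18): 18+15=33≡7 → H
Y(24): 24+15=39≡13 → N
P(15): 15+15=30≡4 → E

QWHNE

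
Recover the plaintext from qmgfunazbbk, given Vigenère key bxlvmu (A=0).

Repeat the key across the ciphertext: bxlvmubxlvm
q(16)−b(1): 15 → p
m(12)−x(23): -11≡15 → p
g(6)−l(11): -5≡21 → v
f(5)−v(21): -16≡10 → k
u(20)−m(12): 8 → i
n(13)−u(20): -7≡19 → t
a(0)−b(1): -1≡25 → z
z(25)−x(23): 2 → c
b(1)−l(11): -10≡16 → q
b(1)−v(21): -20≡6 → g
k(10)−m(12): -2≡24 → y

ppvkitzcqgy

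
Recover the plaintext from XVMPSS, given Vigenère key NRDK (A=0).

Repeat the key across the ciphertext: NRDKNR
X(23)−N(13): 10 → K
V(21)−R(17): 4 → E
M(12)−D(3): 9 → J
P(15)−K(10): 5 → F
S(18)−N(13): 5 → F
S(18)−R(17): 1 → B

KEJFFB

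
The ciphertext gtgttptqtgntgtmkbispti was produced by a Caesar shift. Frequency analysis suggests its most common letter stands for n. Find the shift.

The most frequent ciphertext letter is t (appears 8 times).
t is position 19; n is position 13.
Shift = 6.

6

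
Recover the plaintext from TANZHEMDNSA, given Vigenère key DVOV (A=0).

QFZEEJYIKXM

Repeat the key across the ciphertext: DVOVDVOVDVO
T(19)−D(3): 16 → Q
A(0)−V(21): -21≡5 → F
N(13)−O(14): -1≡25 → Z
Z(25)−V(21): 4 → E
H(7)−D(3): 4 → E
E(4)−V(21): -17≡9 → J
M(12)−O(14): -2≡24 → Y
D(3)−V(21): -18≡8 → I
N(13)−D(3): 10 → K
S(18)−V(21): -3≡23 → X
A(0)−O(14): -14≡12 → M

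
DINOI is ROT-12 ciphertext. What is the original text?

D(3): 3−12=-9≡17 → R
I(8): 8−12=-4≡22 → W
N(13): 13−12=1 → B
O(14): 14−12=2 → C
I(8): 8−12=-4≡22 → W

RWBCW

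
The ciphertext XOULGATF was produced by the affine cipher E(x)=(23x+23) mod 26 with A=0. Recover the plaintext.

The inverse of 23 mod 26 is 17, since 23·17=391≡1. Apply D(y)=17·(y−23) mod 26:
X(23): 17·(23−23)=0 → A
O(14): 17·(14−23)=-153≡3 → D
U(20): 17·(20−23)=-51≡1 → B
L(11): 17·(11−23)=-204≡4 → E
G(6): 17·(6−23)=-289≡23 → X
A(0): 17·(0−23)=-391≡25 → Z
T(19): 17·(19−23)=-68≡10 → K
F(5): 17·(5−23)=-306≡6 → G

ADBEXZKG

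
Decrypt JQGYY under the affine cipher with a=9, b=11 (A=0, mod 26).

UPLNN

The inverse of 9 mod 26 is 3, since 9·3=27≡1. Apply D(y)=3·(y−11) mod 26:
J(9): 3·(9−11)=-6≡20 → U
Q(16): 3·(16−11)=15 → P
G(6): 3·(6−11)=-15≡11 → L
Y(24): 3·(24−11)=39≡13 → N
Y(24): 3·(24−11)=39≡13 → N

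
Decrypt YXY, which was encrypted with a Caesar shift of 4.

UTU

Y(24): 24−4=20 → U
X(23): 23−4=19 → T
Y(24): 24−4=20 → U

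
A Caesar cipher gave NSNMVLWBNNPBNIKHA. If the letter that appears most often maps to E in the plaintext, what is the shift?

9

The most frequent ciphertext letter is N (appears 5 times).
N is position 13; E is position 4.
Shift = 9.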